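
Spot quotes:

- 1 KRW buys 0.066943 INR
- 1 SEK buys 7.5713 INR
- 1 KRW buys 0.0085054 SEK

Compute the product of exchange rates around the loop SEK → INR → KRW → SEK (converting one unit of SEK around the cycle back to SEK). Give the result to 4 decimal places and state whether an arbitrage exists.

0.9620 (arbitrage exists)

Around SEK → INR → KRW → SEK: 1 × 7.5713 ÷ 0.066943 × 0.0085054 = 0.961967
Product < 1; profitable direction is SEK → KRW → INR → SEK.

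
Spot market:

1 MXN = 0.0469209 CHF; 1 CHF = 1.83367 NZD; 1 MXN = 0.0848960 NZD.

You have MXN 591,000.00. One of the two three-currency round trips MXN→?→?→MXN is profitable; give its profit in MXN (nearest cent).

Profitable loop is MXN → CHF → NZD → MXN:
MXN 591,000.00 × 0.0469209 = CHF 27,730.25
CHF 27,730.25 × 1.83367 = NZD 50,848.13
NZD 50,848.13 ÷ 0.0848960 = MXN 598,946.13
Profit = MXN 598,946.13 − MXN 591,000.00

Profit: MXN 7,946.13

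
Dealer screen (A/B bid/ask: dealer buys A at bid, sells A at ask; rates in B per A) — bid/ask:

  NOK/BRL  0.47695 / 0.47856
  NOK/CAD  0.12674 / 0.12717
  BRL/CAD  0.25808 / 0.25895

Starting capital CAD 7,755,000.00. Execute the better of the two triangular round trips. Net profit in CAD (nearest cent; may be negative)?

Best loop CAD → BRL → NOK → CAD:
CAD 7,755,000.00 ÷ 0.25895 (buy BRL at ask) = BRL 29,947,866.38
BRL 29,947,866.38 ÷ 0.47856 (buy NOK at ask) = NOK 62,579,125.68
NOK 62,579,125.68 × 0.12674 (sell NOK at bid) = CAD 7,931,278.39

Net profit: CAD 176,278.39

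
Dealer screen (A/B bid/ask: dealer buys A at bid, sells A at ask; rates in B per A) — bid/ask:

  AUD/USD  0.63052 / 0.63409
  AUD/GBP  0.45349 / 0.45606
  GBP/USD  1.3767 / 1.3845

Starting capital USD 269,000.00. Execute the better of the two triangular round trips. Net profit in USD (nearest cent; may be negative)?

Best loop USD → GBP → AUD → USD:
USD 269,000.00 ÷ 1.3845 (buy GBP at ask) = GBP 194,293.97
GBP 194,293.97 ÷ 0.45606 (buy AUD at ask) = AUD 426,027.21
AUD 426,027.21 × 0.63052 (sell AUD at bid) = USD 268,618.68

Net result: USD -381.32 (no profitable arbitrage after spreads)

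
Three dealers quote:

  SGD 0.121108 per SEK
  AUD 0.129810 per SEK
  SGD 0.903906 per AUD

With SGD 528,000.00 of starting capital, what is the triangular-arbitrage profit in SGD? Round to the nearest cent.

Profitable loop is SGD → AUD → SEK → SGD:
SGD 528,000.00 ÷ 0.903906 = AUD 584,131.54
AUD 584,131.54 ÷ 0.129810 = SEK 4,499,896.28
SEK 4,499,896.28 × 0.121108 = SGD 544,973.44
Profit = SGD 544,973.44 − SGD 528,000.00

Profit: SGD 16,973.44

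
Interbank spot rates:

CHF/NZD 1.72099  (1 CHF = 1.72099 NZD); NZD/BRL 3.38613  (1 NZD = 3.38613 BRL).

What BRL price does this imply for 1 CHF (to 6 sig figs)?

1 CHF × 1.72099 = 1.72099 NZD
1.72099 NZD × 3.38613 = 5.8275 BRL

CHF/BRL = 5.82750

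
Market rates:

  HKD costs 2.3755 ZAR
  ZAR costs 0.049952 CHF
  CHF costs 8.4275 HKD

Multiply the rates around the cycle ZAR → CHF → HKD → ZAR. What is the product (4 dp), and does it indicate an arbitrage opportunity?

Around ZAR → CHF → HKD → ZAR: 1 × 0.049952 × 8.4275 × 2.3755 = 1.000015
Product ≈ 1 (deviation 0.002%, within rounding noise).

1.0000 (no arbitrage)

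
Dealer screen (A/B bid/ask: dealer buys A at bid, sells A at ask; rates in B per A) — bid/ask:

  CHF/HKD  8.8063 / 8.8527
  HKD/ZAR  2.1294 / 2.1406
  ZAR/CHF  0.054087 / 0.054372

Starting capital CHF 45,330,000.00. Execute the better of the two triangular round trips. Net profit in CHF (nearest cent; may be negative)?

Net profit: CHF 645,804.62

Best loop CHF → HKD → ZAR → CHF:
CHF 45,330,000.00 × 8.8063 (sell CHF at bid) = HKD 399,189,579.00
HKD 399,189,579.00 × 2.1294 (sell HKD at bid) = ZAR 850,034,289.52
ZAR 850,034,289.52 × 0.054087 (sell ZAR at bid) = CHF 45,975,804.62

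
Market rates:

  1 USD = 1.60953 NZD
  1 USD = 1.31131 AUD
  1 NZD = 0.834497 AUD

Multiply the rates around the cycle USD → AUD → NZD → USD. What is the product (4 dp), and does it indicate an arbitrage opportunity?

Around USD → AUD → NZD → USD: 1 × 1.31131 ÷ 0.834497 ÷ 1.60953 = 0.976296
Product < 1; profitable direction is USD → NZD → AUD → USD.

0.9763 (arbitrage exists)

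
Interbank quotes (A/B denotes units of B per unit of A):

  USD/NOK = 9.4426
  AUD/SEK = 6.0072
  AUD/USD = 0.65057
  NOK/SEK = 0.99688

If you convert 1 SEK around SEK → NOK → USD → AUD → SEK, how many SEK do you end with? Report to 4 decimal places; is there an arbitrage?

Around SEK → NOK → USD → AUD → SEK: 1 ÷ 0.99688 ÷ 9.4426 ÷ 0.65057 × 6.0072 = 0.980943
Product < 1; profitable direction is SEK → AUD → USD → NOK → SEK.

0.9809 (arbitrage exists)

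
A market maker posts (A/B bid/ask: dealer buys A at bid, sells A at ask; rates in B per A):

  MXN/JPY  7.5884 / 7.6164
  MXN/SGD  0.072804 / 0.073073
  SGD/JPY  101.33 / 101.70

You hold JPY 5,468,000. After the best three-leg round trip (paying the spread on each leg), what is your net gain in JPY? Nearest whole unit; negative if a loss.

Best loop JPY → SGD → MXN → JPY:
JPY 5,468,000 ÷ 101.70 (buy SGD at ask) = SGD 53,765.98
SGD 53,765.98 ÷ 0.073073 (buy MXN at ask) = MXN 735,784.47
MXN 735,784.47 × 7.5884 (sell MXN at bid) = JPY 5,583,427

Net profit: JPY 115,427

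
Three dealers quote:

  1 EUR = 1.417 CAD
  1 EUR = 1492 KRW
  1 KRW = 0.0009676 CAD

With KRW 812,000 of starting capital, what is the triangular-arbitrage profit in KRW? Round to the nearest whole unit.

Profitable loop is KRW → CAD → EUR → KRW:
KRW 812,000 × 0.0009676 = CAD 785.69
CAD 785.69 ÷ 1.417 = EUR 554.48
EUR 554.48 × 1492 = KRW 827,277
Profit = KRW 827,277 − KRW 812,000

Profit: KRW 15,277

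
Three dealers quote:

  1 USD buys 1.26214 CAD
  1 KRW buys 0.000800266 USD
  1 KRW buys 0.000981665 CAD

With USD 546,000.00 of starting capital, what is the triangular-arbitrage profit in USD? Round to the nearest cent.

Profitable loop is USD → CAD → KRW → USD:
USD 546,000.00 × 1.26214 = CAD 689,128.44
CAD 689,128.44 ÷ 0.000981665 = KRW 701,999,603
KRW 701,999,603 × 0.000800266 = USD 561,786.41
Profit = USD 561,786.41 − USD 546,000.00

Profit: USD 15,786.41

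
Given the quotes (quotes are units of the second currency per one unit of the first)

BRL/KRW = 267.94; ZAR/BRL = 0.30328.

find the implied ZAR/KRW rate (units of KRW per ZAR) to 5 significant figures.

ZAR/KRW = 81.261

1 ZAR × 0.30328 = 0.30328 BRL
0.30328 BRL × 267.94 = 81.2608 KRW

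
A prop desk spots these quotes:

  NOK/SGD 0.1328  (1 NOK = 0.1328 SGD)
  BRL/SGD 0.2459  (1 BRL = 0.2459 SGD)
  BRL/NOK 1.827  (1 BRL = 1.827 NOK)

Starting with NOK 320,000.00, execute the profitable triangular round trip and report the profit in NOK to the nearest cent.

Profit: NOK 4,318.62

Profitable loop is NOK → BRL → SGD → NOK:
NOK 320,000.00 ÷ 1.827 = BRL 175,150.52
BRL 175,150.52 × 0.2459 = SGD 43,069.51
SGD 43,069.51 ÷ 0.1328 = NOK 324,318.62
Profit = NOK 324,318.62 − NOK 320,000.00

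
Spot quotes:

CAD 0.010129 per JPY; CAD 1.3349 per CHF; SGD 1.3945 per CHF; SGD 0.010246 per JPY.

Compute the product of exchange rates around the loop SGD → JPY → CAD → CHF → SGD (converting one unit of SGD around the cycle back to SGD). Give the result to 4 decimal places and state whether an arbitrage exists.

1.0327 (arbitrage exists)

Around SGD → JPY → CAD → CHF → SGD: 1 ÷ 0.010246 × 0.010129 ÷ 1.3349 × 1.3945 = 1.032719
Product > 1; profitable direction is SGD → JPY → CAD → CHF → SGD.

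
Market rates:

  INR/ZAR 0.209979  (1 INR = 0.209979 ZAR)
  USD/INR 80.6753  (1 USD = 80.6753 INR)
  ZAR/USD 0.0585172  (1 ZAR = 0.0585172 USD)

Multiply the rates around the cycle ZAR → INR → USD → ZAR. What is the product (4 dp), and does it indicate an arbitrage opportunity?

Around ZAR → INR → USD → ZAR: 1 ÷ 0.209979 ÷ 80.6753 ÷ 0.0585172 = 1.008788
Product > 1; profitable direction is ZAR → INR → USD → ZAR.

1.0088 (arbitrage exists)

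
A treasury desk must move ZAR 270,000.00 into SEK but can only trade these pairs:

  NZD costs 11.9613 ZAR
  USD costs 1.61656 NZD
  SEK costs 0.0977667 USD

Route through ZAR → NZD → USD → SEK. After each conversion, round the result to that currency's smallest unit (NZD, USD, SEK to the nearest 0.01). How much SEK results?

ZAR 270,000.00 ÷ 11.9613 = NZD 22,572.80
NZD 22,572.80 ÷ 1.61656 = USD 13,963.48
USD 13,963.48 ÷ 0.0977667 = SEK 142,824.50

SEK 142,824.50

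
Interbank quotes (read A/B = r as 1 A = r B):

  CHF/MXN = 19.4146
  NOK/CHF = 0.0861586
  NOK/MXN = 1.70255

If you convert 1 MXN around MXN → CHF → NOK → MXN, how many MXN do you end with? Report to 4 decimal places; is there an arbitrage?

Around MXN → CHF → NOK → MXN: 1 ÷ 19.4146 ÷ 0.0861586 × 1.70255 = 1.017824
Product > 1; profitable direction is MXN → CHF → NOK → MXN.

1.0178 (arbitrage exists)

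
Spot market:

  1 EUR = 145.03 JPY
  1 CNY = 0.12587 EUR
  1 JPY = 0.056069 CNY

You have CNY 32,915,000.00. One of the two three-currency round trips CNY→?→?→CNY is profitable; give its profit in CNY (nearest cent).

Profit: CNY 774,669.39

Profitable loop is CNY → EUR → JPY → CNY:
CNY 32,915,000.00 × 0.12587 = EUR 4,143,011.05
EUR 4,143,011.05 × 145.03 = JPY 600,860,893
JPY 600,860,893 × 0.056069 = CNY 33,689,669.39
Profit = CNY 33,689,669.39 − CNY 32,915,000.00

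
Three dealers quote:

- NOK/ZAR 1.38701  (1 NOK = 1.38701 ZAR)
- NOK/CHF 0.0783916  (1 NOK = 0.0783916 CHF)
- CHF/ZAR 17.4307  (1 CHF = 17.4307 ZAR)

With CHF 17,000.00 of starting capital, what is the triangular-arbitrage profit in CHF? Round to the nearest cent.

Profitable loop is CHF → NOK → ZAR → CHF:
CHF 17,000.00 ÷ 0.0783916 = NOK 216,859.97
NOK 216,859.97 × 1.38701 = ZAR 300,786.95
ZAR 300,786.95 ÷ 17.4307 = CHF 17,256.16
Profit = CHF 17,256.16 − CHF 17,000.00

Profit: CHF 256.16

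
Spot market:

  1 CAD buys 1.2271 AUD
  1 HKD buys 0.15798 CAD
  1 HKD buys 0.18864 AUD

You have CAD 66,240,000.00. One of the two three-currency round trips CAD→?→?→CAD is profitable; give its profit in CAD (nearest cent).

Profit: CAD 1,832,014.26

Profitable loop is CAD → AUD → HKD → CAD:
CAD 66,240,000.00 × 1.2271 = AUD 81,283,104.00
AUD 81,283,104.00 ÷ 0.18864 = HKD 430,890,076.34
HKD 430,890,076.34 × 0.15798 = CAD 68,072,014.26
Profit = CAD 68,072,014.26 − CAD 66,240,000.00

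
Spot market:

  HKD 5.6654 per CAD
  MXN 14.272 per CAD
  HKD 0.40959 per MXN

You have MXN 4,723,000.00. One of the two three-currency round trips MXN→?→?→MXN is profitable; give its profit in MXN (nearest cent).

Profit: MXN 150,282.07

Profitable loop is MXN → HKD → CAD → MXN:
MXN 4,723,000.00 × 0.40959 = HKD 1,934,493.57
HKD 1,934,493.57 ÷ 5.6654 = CAD 341,457.54
CAD 341,457.54 × 14.272 = MXN 4,873,282.07
Profit = MXN 4,873,282.07 − MXN 4,723,000.00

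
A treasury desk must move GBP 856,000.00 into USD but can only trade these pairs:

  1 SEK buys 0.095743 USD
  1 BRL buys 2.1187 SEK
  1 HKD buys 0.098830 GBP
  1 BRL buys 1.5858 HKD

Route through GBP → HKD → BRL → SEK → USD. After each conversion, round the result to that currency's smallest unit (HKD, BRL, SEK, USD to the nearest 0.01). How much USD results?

GBP 856,000.00 ÷ 0.098830 = HKD 8,661,337.65
HKD 8,661,337.65 ÷ 1.5858 = BRL 5,461,809.59
BRL 5,461,809.59 × 2.1187 = SEK 11,571,935.98
SEK 11,571,935.98 × 0.095743 = USD 1,107,931.87

USD 1,107,931.87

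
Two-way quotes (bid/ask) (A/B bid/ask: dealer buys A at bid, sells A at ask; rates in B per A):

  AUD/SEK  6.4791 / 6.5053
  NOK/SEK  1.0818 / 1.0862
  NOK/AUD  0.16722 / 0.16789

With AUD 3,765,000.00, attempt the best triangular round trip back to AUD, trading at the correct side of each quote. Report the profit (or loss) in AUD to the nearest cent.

Net result: AUD -9,583.72 (no profitable arbitrage after spreads)

Best loop AUD → SEK → NOK → AUD:
AUD 3,765,000.00 × 6.4791 (sell AUD at bid) = SEK 24,393,811.50
SEK 24,393,811.50 ÷ 1.0862 (buy NOK at ask) = NOK 22,457,937.30
NOK 22,457,937.30 × 0.16722 (sell NOK at bid) = AUD 3,755,416.28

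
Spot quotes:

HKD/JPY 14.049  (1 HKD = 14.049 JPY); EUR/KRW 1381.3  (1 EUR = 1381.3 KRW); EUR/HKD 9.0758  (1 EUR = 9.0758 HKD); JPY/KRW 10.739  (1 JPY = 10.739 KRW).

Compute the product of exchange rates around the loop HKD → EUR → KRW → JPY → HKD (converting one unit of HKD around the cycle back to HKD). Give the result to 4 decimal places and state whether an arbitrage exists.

Around HKD → EUR → KRW → JPY → HKD: 1 ÷ 9.0758 × 1381.3 ÷ 10.739 ÷ 14.049 = 1.008774
Product > 1; profitable direction is HKD → EUR → KRW → JPY → HKD.

1.0088 (arbitrage exists)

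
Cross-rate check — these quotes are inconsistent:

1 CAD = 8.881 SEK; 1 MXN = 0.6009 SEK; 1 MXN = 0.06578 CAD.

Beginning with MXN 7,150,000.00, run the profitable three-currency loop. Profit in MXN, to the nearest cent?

Profit: MXN 204,489.07

Profitable loop is MXN → SEK → CAD → MXN:
MXN 7,150,000.00 × 0.6009 = SEK 4,296,435.00
SEK 4,296,435.00 ÷ 8.881 = CAD 483,778.29
CAD 483,778.29 ÷ 0.06578 = MXN 7,354,489.07
Profit = MXN 7,354,489.07 − MXN 7,150,000.00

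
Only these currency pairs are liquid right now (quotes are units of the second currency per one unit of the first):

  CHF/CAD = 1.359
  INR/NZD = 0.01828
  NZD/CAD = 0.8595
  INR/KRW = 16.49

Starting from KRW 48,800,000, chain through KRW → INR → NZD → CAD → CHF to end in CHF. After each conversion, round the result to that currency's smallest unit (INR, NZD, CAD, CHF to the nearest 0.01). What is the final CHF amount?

CHF 34,213.83

KRW 48,800,000 ÷ 16.49 = INR 2,959,369.31
INR 2,959,369.31 × 0.01828 = NZD 54,097.27
NZD 54,097.27 × 0.8595 = CAD 46,496.60
CAD 46,496.60 ÷ 1.359 = CHF 34,213.83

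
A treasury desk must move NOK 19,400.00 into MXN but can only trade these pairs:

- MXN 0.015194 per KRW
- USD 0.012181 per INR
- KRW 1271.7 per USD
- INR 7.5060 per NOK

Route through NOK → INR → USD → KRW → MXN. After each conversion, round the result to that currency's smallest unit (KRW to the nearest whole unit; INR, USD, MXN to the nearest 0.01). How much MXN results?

MXN 34,272.77

NOK 19,400.00 × 7.5060 = INR 145,616.40
INR 145,616.40 × 0.012181 = USD 1,773.75
USD 1,773.75 × 1271.7 = KRW 2,255,678
KRW 2,255,678 × 0.015194 = MXN 34,272.77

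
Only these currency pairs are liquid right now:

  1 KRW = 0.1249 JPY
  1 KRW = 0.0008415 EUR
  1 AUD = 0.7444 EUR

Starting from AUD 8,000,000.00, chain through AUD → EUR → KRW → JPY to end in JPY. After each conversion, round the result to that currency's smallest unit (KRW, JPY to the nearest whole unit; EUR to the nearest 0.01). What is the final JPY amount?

JPY 883,903,125

AUD 8,000,000.00 × 0.7444 = EUR 5,955,200.00
EUR 5,955,200.00 ÷ 0.0008415 = KRW 7,076,886,512
KRW 7,076,886,512 × 0.1249 = JPY 883,903,125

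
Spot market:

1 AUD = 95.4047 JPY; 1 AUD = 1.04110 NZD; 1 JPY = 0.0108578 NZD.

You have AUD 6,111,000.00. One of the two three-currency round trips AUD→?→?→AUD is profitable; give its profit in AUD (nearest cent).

Profitable loop is AUD → NZD → JPY → AUD:
AUD 6,111,000.00 × 1.04110 = NZD 6,362,162.10
NZD 6,362,162.10 ÷ 0.0108578 = JPY 585,953,149
JPY 585,953,149 ÷ 95.4047 = AUD 6,141,763.97
Profit = AUD 6,141,763.97 − AUD 6,111,000.00

Profit: AUD 30,763.97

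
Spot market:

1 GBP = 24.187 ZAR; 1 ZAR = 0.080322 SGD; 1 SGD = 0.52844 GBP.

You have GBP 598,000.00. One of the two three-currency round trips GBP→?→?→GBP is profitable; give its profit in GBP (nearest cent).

Profitable loop is GBP → ZAR → SGD → GBP:
GBP 598,000.00 × 24.187 = ZAR 14,463,826.00
ZAR 14,463,826.00 × 0.080322 = SGD 1,161,763.43
SGD 1,161,763.43 × 0.52844 = GBP 613,922.27
Profit = GBP 613,922.27 − GBP 598,000.00

Profit: GBP 15,922.27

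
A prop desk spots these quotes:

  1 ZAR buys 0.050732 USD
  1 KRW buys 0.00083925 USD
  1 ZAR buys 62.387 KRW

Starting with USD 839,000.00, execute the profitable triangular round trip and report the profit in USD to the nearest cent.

Profitable loop is USD → ZAR → KRW → USD:
USD 839,000.00 ÷ 0.050732 = ZAR 16,537,885.36
ZAR 16,537,885.36 × 62.387 = KRW 1,031,749,054
KRW 1,031,749,054 × 0.00083925 = USD 865,895.39
Profit = USD 865,895.39 − USD 839,000.00

Profit: USD 26,895.39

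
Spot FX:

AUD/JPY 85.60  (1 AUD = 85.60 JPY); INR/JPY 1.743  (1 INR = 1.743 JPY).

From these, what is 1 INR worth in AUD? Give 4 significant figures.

INR/AUD = 0.02036

1 INR × 1.743 = 1.743 JPY
1.743 JPY ÷ 85.60 = 0.0203621 AUD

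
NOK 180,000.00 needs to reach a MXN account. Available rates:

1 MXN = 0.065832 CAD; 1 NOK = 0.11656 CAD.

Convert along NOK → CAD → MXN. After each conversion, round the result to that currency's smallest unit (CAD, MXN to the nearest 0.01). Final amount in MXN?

MXN 318,702.15

NOK 180,000.00 × 0.11656 = CAD 20,980.80
CAD 20,980.80 ÷ 0.065832 = MXN 318,702.15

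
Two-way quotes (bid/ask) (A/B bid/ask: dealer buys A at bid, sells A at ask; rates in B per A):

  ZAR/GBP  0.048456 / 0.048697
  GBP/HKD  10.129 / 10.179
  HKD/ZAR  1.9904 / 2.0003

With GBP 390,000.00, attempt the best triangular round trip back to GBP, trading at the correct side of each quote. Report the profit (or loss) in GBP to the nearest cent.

Net profit: GBP 3,334.60

Best loop GBP → ZAR → HKD → GBP:
GBP 390,000.00 ÷ 0.048697 (buy ZAR at ask) = ZAR 8,008,706.90
ZAR 8,008,706.90 ÷ 2.0003 (buy HKD at ask) = HKD 4,003,752.89
HKD 4,003,752.89 ÷ 10.179 (buy GBP at ask) = GBP 393,334.60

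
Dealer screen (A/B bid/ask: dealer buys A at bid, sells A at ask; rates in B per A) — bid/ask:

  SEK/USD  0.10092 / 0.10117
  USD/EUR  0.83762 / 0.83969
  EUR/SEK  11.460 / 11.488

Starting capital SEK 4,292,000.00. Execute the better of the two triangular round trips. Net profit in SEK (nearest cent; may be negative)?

Net profit: SEK 105,891.95

Best loop SEK → EUR → USD → SEK:
SEK 4,292,000.00 ÷ 11.488 (buy EUR at ask) = EUR 373,607.24
EUR 373,607.24 ÷ 0.83969 (buy USD at ask) = USD 444,934.73
USD 444,934.73 ÷ 0.10117 (buy SEK at ask) = SEK 4,397,891.95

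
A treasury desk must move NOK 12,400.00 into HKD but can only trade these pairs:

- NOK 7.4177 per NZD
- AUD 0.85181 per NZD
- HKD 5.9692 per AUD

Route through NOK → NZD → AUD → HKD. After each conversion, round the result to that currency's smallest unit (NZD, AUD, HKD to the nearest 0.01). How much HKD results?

HKD 8,499.84

NOK 12,400.00 ÷ 7.4177 = NZD 1,671.68
NZD 1,671.68 × 0.85181 = AUD 1,423.95
AUD 1,423.95 × 5.9692 = HKD 8,499.84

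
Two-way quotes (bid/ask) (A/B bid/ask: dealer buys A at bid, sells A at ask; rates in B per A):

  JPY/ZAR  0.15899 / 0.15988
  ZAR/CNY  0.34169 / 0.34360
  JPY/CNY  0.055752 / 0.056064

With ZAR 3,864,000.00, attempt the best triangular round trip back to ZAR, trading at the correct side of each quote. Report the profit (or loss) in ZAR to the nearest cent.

Best loop ZAR → JPY → CNY → ZAR:
ZAR 3,864,000.00 ÷ 0.15988 (buy JPY at ask) = JPY 24,168,126
JPY 24,168,126 × 0.055752 (sell JPY at bid) = CNY 1,347,421.37
CNY 1,347,421.37 ÷ 0.34360 (buy ZAR at ask) = ZAR 3,921,482.44

Net profit: ZAR 57,482.44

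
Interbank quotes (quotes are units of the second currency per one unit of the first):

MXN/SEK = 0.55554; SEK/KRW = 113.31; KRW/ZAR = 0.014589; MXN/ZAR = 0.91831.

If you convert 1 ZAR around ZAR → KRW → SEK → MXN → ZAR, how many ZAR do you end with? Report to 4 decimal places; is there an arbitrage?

Around ZAR → KRW → SEK → MXN → ZAR: 1 ÷ 0.014589 ÷ 113.31 ÷ 0.55554 × 0.91831 = 0.999954
Product ≈ 1 (deviation 0.005%, within rounding noise).

1.0000 (no arbitrage)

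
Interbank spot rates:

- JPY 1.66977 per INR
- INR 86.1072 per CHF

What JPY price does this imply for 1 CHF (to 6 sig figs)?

CHF/JPY = 143.779

1 CHF × 86.1072 = 86.1072 INR
86.1072 INR × 1.66977 = 143.779 JPY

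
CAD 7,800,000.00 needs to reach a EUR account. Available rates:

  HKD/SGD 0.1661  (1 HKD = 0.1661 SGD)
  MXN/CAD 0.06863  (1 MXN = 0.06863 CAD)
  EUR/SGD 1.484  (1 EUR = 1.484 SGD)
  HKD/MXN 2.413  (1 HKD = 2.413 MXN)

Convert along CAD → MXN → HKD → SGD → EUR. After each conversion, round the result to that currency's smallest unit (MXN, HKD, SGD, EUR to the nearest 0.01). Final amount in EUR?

CAD 7,800,000.00 ÷ 0.06863 = MXN 113,652,921.46
MXN 113,652,921.46 ÷ 2.413 = HKD 47,100,257.55
HKD 47,100,257.55 × 0.1661 = SGD 7,823,352.78
SGD 7,823,352.78 ÷ 1.484 = EUR 5,271,801.06

EUR 5,271,801.06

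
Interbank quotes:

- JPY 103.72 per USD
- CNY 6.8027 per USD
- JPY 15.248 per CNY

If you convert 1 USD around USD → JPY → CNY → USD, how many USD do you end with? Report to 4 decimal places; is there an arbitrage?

0.9999 (no arbitrage)

Around USD → JPY → CNY → USD: 1 × 103.72 ÷ 15.248 ÷ 6.8027 = 0.999927
Product ≈ 1 (deviation 0.007%, within rounding noise).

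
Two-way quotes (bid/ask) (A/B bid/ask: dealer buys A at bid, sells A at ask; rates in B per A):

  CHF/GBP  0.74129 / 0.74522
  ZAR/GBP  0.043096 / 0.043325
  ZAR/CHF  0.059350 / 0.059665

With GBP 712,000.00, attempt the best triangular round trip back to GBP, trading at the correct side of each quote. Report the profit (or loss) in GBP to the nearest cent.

Best loop GBP → ZAR → CHF → GBP:
GBP 712,000.00 ÷ 0.043325 (buy ZAR at ask) = ZAR 16,433,929.60
ZAR 16,433,929.60 × 0.059350 (sell ZAR at bid) = CHF 975,353.72
CHF 975,353.72 × 0.74129 (sell CHF at bid) = GBP 723,019.96

Net profit: GBP 11,019.96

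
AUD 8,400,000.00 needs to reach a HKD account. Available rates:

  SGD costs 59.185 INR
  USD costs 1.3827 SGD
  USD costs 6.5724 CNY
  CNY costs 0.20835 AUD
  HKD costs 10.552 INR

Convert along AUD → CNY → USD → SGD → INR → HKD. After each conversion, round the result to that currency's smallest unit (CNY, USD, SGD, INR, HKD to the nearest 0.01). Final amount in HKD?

HKD 47,573,666.82

AUD 8,400,000.00 ÷ 0.20835 = CNY 40,316,774.66
CNY 40,316,774.66 ÷ 6.5724 = USD 6,134,254.56
USD 6,134,254.56 × 1.3827 = SGD 8,481,833.78
SGD 8,481,833.78 × 59.185 = INR 501,997,332.27
INR 501,997,332.27 ÷ 10.552 = HKD 47,573,666.82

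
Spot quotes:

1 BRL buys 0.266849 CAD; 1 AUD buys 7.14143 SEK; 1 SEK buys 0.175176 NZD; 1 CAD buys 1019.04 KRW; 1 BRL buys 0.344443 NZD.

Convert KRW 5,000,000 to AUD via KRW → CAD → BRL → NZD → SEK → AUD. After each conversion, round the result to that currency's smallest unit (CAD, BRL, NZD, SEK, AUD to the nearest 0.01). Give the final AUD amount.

AUD 5,062.57

KRW 5,000,000 ÷ 1019.04 = CAD 4,906.58
CAD 4,906.58 ÷ 0.266849 = BRL 18,387.10
BRL 18,387.10 × 0.344443 = NZD 6,333.31
NZD 6,333.31 ÷ 0.175176 = SEK 36,153.98
SEK 36,153.98 ÷ 7.14143 = AUD 5,062.57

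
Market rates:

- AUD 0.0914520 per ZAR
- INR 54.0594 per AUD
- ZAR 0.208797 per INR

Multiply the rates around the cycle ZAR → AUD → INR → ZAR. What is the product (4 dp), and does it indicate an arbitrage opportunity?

Around ZAR → AUD → INR → ZAR: 1 × 0.0914520 × 54.0594 × 0.208797 = 1.032259
Product > 1; profitable direction is ZAR → AUD → INR → ZAR.

1.0323 (arbitrage exists)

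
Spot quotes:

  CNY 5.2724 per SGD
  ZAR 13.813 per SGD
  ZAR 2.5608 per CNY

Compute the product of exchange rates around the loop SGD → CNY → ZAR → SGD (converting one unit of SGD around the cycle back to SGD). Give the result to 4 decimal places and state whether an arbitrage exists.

Around SGD → CNY → ZAR → SGD: 1 × 5.2724 × 2.5608 ÷ 13.813 = 0.977453
Product < 1; profitable direction is SGD → ZAR → CNY → SGD.

0.9775 (arbitrage exists)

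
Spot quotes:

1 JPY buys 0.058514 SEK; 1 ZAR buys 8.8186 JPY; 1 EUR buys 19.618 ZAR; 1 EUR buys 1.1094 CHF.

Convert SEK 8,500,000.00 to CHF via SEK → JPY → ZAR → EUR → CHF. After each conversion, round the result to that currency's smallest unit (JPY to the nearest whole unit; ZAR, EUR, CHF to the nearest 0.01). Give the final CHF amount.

SEK 8,500,000.00 ÷ 0.058514 = JPY 145,264,381
JPY 145,264,381 ÷ 8.8186 = ZAR 16,472,499.15
ZAR 16,472,499.15 ÷ 19.618 = EUR 839,662.51
EUR 839,662.51 × 1.1094 = CHF 931,521.59

CHF 931,521.59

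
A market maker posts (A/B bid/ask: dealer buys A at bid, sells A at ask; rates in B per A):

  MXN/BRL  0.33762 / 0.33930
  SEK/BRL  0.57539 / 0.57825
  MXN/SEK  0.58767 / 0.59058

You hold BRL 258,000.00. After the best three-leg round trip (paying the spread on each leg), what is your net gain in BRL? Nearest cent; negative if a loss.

Net result: BRL -882.48 (no profitable arbitrage after spreads)

Best loop BRL → MXN → SEK → BRL:
BRL 258,000.00 ÷ 0.33930 (buy MXN at ask) = MXN 760,389.04
MXN 760,389.04 × 0.58767 (sell MXN at bid) = SEK 446,857.82
SEK 446,857.82 × 0.57539 (sell SEK at bid) = BRL 257,117.52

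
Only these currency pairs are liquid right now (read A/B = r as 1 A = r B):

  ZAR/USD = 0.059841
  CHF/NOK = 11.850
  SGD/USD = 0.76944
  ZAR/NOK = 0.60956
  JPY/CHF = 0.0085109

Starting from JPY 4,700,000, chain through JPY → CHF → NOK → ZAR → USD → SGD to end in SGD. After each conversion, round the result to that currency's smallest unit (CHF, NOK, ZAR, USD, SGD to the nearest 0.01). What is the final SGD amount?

SGD 60,478.27

JPY 4,700,000 × 0.0085109 = CHF 40,001.23
CHF 40,001.23 × 11.850 = NOK 474,014.58
NOK 474,014.58 ÷ 0.60956 = ZAR 777,634.00
ZAR 777,634.00 × 0.059841 = USD 46,534.40
USD 46,534.40 ÷ 0.76944 = SGD 60,478.27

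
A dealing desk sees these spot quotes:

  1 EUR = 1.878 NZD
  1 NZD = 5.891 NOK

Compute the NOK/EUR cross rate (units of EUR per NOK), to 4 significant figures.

1 NOK ÷ 5.891 = 0.16975 NZD
0.16975 NZD ÷ 1.878 = 0.090389 EUR

NOK/EUR = 0.09039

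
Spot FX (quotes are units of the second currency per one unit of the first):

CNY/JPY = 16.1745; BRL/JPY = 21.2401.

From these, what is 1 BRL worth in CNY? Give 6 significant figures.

BRL/CNY = 1.31318

1 BRL × 21.2401 = 21.2401 JPY
21.2401 JPY ÷ 16.1745 = 1.31318 CNY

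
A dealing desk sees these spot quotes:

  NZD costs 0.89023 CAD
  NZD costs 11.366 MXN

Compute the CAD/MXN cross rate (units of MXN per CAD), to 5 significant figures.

CAD/MXN = 12.767

1 CAD ÷ 0.89023 = 1.12331 NZD
1.12331 NZD × 11.366 = 12.7675 MXN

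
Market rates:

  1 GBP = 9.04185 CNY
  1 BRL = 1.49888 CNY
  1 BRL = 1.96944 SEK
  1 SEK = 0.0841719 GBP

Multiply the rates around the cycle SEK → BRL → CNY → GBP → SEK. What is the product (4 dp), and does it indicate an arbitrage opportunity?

Around SEK → BRL → CNY → GBP → SEK: 1 ÷ 1.96944 × 1.49888 ÷ 9.04185 ÷ 0.0841719 = 0.999999
Product ≈ 1 (deviation 0.000%, within rounding noise).

1.0000 (no arbitrage)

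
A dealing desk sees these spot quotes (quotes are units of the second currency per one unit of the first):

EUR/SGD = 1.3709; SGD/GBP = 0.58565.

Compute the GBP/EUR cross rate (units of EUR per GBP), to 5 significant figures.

1 GBP ÷ 0.58565 = 1.7075 SGD
1.7075 SGD ÷ 1.3709 = 1.24554 EUR

GBP/EUR = 1.2455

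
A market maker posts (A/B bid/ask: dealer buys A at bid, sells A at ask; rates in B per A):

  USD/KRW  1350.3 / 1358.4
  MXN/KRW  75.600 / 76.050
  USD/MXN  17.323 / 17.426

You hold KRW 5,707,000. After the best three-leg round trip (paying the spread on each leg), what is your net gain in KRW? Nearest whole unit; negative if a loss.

Net profit: KRW 107,886

Best loop KRW → MXN → USD → KRW:
KRW 5,707,000 ÷ 76.050 (buy MXN at ask) = MXN 75,042.74
MXN 75,042.74 ÷ 17.426 (buy USD at ask) = USD 4,306.37
USD 4,306.37 × 1350.3 (sell USD at bid) = KRW 5,814,886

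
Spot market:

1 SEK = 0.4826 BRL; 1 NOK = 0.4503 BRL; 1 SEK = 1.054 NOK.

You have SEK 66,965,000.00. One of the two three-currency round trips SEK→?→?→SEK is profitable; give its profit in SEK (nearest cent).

Profitable loop is SEK → BRL → NOK → SEK:
SEK 66,965,000.00 × 0.4826 = BRL 32,317,309.00
BRL 32,317,309.00 ÷ 0.4503 = NOK 71,768,396.62
NOK 71,768,396.62 ÷ 1.054 = SEK 68,091,457.90
Profit = SEK 68,091,457.90 − SEK 66,965,000.00

Profit: SEK 1,126,457.90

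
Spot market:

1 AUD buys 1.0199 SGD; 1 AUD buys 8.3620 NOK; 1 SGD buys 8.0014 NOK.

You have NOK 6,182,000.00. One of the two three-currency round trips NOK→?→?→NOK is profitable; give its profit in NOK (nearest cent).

Profitable loop is NOK → SGD → AUD → NOK:
NOK 6,182,000.00 ÷ 8.0014 = SGD 772,614.79
SGD 772,614.79 ÷ 1.0199 = AUD 757,539.75
AUD 757,539.75 × 8.3620 = NOK 6,334,547.40
Profit = NOK 6,334,547.40 − NOK 6,182,000.00

Profit: NOK 152,547.40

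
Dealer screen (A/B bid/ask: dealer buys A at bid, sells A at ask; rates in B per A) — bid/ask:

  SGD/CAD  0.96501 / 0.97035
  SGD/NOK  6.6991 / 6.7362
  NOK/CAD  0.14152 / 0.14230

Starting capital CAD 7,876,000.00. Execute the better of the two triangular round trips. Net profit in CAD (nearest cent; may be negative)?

Best loop CAD → NOK → SGD → CAD:
CAD 7,876,000.00 ÷ 0.14230 (buy NOK at ask) = NOK 55,347,856.64
NOK 55,347,856.64 ÷ 6.7362 (buy SGD at ask) = SGD 8,216,480.60
SGD 8,216,480.60 × 0.96501 (sell SGD at bid) = CAD 7,928,985.95

Net profit: CAD 52,985.95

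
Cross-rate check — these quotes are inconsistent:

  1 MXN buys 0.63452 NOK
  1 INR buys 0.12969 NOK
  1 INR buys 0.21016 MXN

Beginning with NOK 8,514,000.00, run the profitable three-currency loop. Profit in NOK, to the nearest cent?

Profitable loop is NOK → INR → MXN → NOK:
NOK 8,514,000.00 ÷ 0.12969 = INR 65,648,854.96
INR 65,648,854.96 × 0.21016 = MXN 13,796,763.36
MXN 13,796,763.36 × 0.63452 = NOK 8,754,322.29
Profit = NOK 8,754,322.29 − NOK 8,514,000.00

Profit: NOK 240,322.29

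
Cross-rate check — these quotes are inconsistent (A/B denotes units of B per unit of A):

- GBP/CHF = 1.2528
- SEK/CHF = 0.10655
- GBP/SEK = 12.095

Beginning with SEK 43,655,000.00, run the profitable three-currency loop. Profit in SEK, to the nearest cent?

Profitable loop is SEK → CHF → GBP → SEK:
SEK 43,655,000.00 × 0.10655 = CHF 4,651,440.25
CHF 4,651,440.25 ÷ 1.2528 = GBP 3,712,835.45
GBP 3,712,835.45 × 12.095 = SEK 44,906,744.75
Profit = SEK 44,906,744.75 − SEK 43,655,000.00

Profit: SEK 1,251,744.75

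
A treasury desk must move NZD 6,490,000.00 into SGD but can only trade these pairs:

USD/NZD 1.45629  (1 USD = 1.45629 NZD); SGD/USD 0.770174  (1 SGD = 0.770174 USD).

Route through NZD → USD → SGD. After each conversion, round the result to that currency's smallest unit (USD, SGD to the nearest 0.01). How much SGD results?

SGD 5,786,393.66

NZD 6,490,000.00 ÷ 1.45629 = USD 4,456,529.95
USD 4,456,529.95 ÷ 0.770174 = SGD 5,786,393.66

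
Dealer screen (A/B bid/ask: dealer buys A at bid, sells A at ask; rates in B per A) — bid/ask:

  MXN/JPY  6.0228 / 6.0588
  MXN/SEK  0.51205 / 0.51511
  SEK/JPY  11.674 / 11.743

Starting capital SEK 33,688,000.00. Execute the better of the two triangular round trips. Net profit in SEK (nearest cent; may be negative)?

Best loop SEK → MXN → JPY → SEK:
SEK 33,688,000.00 ÷ 0.51511 (buy MXN at ask) = MXN 65,399,623.38
MXN 65,399,623.38 × 6.0228 (sell MXN at bid) = JPY 393,888,852
JPY 393,888,852 ÷ 11.743 (buy SEK at ask) = SEK 33,542,438.19

Net result: SEK -145,561.81 (no profitable arbitrage after spreads)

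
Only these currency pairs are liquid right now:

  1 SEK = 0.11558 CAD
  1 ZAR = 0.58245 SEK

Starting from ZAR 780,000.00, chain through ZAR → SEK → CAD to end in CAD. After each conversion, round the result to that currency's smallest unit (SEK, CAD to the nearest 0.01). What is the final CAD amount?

ZAR 780,000.00 × 0.58245 = SEK 454,311.00
SEK 454,311.00 × 0.11558 = CAD 52,509.27

CAD 52,509.27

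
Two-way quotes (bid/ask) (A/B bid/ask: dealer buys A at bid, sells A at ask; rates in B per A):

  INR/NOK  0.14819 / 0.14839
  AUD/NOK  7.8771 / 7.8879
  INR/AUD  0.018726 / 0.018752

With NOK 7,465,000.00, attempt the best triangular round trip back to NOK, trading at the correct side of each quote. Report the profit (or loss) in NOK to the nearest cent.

Net profit: NOK 13,934.33

Best loop NOK → AUD → INR → NOK:
NOK 7,465,000.00 ÷ 7.8879 (buy AUD at ask) = AUD 946,386.24
AUD 946,386.24 ÷ 0.018752 (buy INR at ask) = INR 50,468,549.34
INR 50,468,549.34 × 0.14819 (sell INR at bid) = NOK 7,478,934.33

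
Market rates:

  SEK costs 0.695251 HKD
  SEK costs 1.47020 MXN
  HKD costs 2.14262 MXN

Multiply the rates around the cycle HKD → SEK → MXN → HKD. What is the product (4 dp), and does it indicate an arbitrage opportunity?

Around HKD → SEK → MXN → HKD: 1 ÷ 0.695251 × 1.47020 ÷ 2.14262 = 0.986937
Product < 1; profitable direction is HKD → MXN → SEK → HKD.

0.9869 (arbitrage exists)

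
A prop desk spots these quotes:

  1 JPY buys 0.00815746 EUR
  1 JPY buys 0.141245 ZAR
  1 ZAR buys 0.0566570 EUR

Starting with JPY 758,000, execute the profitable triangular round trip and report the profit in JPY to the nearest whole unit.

Profitable loop is JPY → EUR → ZAR → JPY:
JPY 758,000 × 0.00815746 = EUR 6,183.35
EUR 6,183.35 ÷ 0.0566570 = ZAR 109,136.64
ZAR 109,136.64 ÷ 0.141245 = JPY 772,676
Profit = JPY 772,676 − JPY 758,000

Profit: JPY 14,676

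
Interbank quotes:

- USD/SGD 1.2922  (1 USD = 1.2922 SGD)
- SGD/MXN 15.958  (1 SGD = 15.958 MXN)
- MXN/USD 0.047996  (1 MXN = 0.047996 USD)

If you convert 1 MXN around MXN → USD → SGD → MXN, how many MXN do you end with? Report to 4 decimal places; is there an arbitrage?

0.9897 (arbitrage exists)

Around MXN → USD → SGD → MXN: 1 × 0.047996 × 1.2922 × 15.958 = 0.989722
Product < 1; profitable direction is MXN → SGD → USD → MXN.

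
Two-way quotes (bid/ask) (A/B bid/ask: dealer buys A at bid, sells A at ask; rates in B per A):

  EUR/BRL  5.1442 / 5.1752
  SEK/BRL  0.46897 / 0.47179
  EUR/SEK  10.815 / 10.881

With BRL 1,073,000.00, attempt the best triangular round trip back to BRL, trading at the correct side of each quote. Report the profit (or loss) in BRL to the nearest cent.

Net profit: BRL 2,226.66

Best loop BRL → SEK → EUR → BRL:
BRL 1,073,000.00 ÷ 0.47179 (buy SEK at ask) = SEK 2,274,316.96
SEK 2,274,316.96 ÷ 10.881 (buy EUR at ask) = EUR 209,017.27
EUR 209,017.27 × 5.1442 (sell EUR at bid) = BRL 1,075,226.66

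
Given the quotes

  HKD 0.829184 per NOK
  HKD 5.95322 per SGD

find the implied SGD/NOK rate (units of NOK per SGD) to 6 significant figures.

1 SGD × 5.95322 = 5.95322 HKD
5.95322 HKD ÷ 0.829184 = 7.17961 NOK

SGD/NOK = 7.17961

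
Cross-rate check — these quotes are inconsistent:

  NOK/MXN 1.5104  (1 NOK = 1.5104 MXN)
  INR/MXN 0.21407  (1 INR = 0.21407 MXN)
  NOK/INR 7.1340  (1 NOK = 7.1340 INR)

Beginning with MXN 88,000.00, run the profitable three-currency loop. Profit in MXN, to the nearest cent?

Profitable loop is MXN → NOK → INR → MXN:
MXN 88,000.00 ÷ 1.5104 = NOK 58,262.71
NOK 58,262.71 × 7.1340 = INR 415,646.19
INR 415,646.19 × 0.21407 = MXN 88,977.38
Profit = MXN 88,977.38 − MXN 88,000.00

Profit: MXN 977.38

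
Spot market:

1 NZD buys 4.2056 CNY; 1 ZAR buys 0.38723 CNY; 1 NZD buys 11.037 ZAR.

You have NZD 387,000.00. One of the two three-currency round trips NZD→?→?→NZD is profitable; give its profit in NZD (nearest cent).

Profitable loop is NZD → ZAR → CNY → NZD:
NZD 387,000.00 × 11.037 = ZAR 4,271,319.00
ZAR 4,271,319.00 × 0.38723 = CNY 1,653,982.86
CNY 1,653,982.86 ÷ 4.2056 = NZD 393,281.07
Profit = NZD 393,281.07 − NZD 387,000.00

Profit: NZD 6,281.07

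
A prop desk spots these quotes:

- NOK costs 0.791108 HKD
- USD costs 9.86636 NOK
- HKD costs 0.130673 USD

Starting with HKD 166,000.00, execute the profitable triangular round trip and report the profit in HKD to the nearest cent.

Profitable loop is HKD → USD → NOK → HKD:
HKD 166,000.00 × 0.130673 = USD 21,691.72
USD 21,691.72 × 9.86636 = NOK 214,018.30
NOK 214,018.30 × 0.791108 = HKD 169,311.59
Profit = HKD 169,311.59 − HKD 166,000.00

Profit: HKD 3,311.59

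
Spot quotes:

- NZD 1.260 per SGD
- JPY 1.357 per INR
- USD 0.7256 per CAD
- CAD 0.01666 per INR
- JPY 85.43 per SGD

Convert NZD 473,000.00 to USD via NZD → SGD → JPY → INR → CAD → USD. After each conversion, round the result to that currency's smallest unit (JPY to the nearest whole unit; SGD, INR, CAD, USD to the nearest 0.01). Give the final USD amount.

USD 285,688.94

NZD 473,000.00 ÷ 1.260 = SGD 375,396.83
SGD 375,396.83 × 85.43 = JPY 32,070,151
JPY 32,070,151 ÷ 1.357 = INR 23,633,125.28
INR 23,633,125.28 × 0.01666 = CAD 393,727.87
CAD 393,727.87 × 0.7256 = USD 285,688.94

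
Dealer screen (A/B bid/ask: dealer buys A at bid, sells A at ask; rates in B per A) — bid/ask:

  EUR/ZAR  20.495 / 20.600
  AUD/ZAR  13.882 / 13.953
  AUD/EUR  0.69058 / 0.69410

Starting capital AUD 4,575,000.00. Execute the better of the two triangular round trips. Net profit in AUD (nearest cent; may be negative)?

Net profit: AUD 65,720.61

Best loop AUD → EUR → ZAR → AUD:
AUD 4,575,000.00 × 0.69058 (sell AUD at bid) = EUR 3,159,403.50
EUR 3,159,403.50 × 20.495 (sell EUR at bid) = ZAR 64,751,974.73
ZAR 64,751,974.73 ÷ 13.953 (buy AUD at ask) = AUD 4,640,720.61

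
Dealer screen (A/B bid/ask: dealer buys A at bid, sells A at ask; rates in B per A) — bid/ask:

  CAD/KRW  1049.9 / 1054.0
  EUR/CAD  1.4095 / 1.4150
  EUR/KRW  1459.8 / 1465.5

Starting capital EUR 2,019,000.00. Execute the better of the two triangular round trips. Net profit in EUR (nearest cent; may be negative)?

Best loop EUR → CAD → KRW → EUR:
EUR 2,019,000.00 × 1.4095 (sell EUR at bid) = CAD 2,845,780.50
CAD 2,845,780.50 × 1049.9 (sell CAD at bid) = KRW 2,987,784,947
KRW 2,987,784,947 ÷ 1465.5 (buy EUR at ask) = EUR 2,038,747.83

Net profit: EUR 19,747.83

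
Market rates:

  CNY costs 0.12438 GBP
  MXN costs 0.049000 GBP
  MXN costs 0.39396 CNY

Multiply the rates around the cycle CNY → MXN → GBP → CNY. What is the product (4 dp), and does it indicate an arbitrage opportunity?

Around CNY → MXN → GBP → CNY: 1 ÷ 0.39396 × 0.049000 ÷ 0.12438 = 0.999985
Product ≈ 1 (deviation 0.002%, within rounding noise).

1.0000 (no arbitrage)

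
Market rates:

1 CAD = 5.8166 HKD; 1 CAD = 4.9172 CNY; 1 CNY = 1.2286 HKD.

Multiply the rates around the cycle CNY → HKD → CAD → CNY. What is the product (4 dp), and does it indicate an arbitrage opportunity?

1.0386 (arbitrage exists)

Around CNY → HKD → CAD → CNY: 1 × 1.2286 ÷ 5.8166 × 4.9172 = 1.038626
Product > 1; profitable direction is CNY → HKD → CAD → CNY.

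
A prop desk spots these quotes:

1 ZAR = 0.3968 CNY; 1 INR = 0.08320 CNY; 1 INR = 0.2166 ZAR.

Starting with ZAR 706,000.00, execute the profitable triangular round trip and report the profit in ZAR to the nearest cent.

Profit: ZAR 23,308.86

Profitable loop is ZAR → CNY → INR → ZAR:
ZAR 706,000.00 × 0.3968 = CNY 280,140.80
CNY 280,140.80 ÷ 0.08320 = INR 3,367,076.92
INR 3,367,076.92 × 0.2166 = ZAR 729,308.86
Profit = ZAR 729,308.86 − ZAR 706,000.00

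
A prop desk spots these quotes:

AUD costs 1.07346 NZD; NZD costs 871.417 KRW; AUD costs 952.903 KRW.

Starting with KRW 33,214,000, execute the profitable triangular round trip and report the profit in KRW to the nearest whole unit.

Profit: KRW 620,361

Profitable loop is KRW → NZD → AUD → KRW:
KRW 33,214,000 ÷ 871.417 = NZD 38,114.93
NZD 38,114.93 ÷ 1.07346 = AUD 35,506.62
AUD 35,506.62 × 952.903 = KRW 33,834,361
Profit = KRW 33,834,361 − KRW 33,214,000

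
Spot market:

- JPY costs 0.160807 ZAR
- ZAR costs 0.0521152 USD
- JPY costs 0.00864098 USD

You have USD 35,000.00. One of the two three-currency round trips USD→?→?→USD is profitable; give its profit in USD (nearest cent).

Profit: USD 1,087.91

Profitable loop is USD → ZAR → JPY → USD:
USD 35,000.00 ÷ 0.0521152 = ZAR 671,589.09
ZAR 671,589.09 ÷ 0.160807 = JPY 4,176,367
JPY 4,176,367 × 0.00864098 = USD 36,087.91
Profit = USD 36,087.91 − USD 35,000.00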